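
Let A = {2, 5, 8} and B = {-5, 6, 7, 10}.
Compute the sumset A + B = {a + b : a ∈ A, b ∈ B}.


A + B = {a + b : a ∈ A, b ∈ B}.
Enumerate all |A|·|B| = 3·4 = 12 pairs (a, b) and collect distinct sums.
a = 2: 2+-5=-3, 2+6=8, 2+7=9, 2+10=12
a = 5: 5+-5=0, 5+6=11, 5+7=12, 5+10=15
a = 8: 8+-5=3, 8+6=14, 8+7=15, 8+10=18
Collecting distinct sums: A + B = {-3, 0, 3, 8, 9, 11, 12, 14, 15, 18}
|A + B| = 10

A + B = {-3, 0, 3, 8, 9, 11, 12, 14, 15, 18}


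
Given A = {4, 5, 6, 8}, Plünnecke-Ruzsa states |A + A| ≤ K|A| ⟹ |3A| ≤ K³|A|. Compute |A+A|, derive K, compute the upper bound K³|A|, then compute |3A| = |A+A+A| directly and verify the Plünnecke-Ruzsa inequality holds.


|A| = 4.
Step 1: Compute A + A by enumerating all 16 pairs.
A + A = {8, 9, 10, 11, 12, 13, 14, 16}, so |A + A| = 8.
Step 2: Doubling constant K = |A + A|/|A| = 8/4 = 8/4 ≈ 2.0000.
Step 3: Plünnecke-Ruzsa gives |3A| ≤ K³·|A| = (2.0000)³ · 4 ≈ 32.0000.
Step 4: Compute 3A = A + A + A directly by enumerating all triples (a,b,c) ∈ A³; |3A| = 12.
Step 5: Check 12 ≤ 32.0000? Yes ✓.

K = 8/4, Plünnecke-Ruzsa bound K³|A| ≈ 32.0000, |3A| = 12, inequality holds.


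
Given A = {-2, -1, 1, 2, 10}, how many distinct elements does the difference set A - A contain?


A - A = {a - a' : a, a' ∈ A}; |A| = 5.
Bounds: 2|A|-1 ≤ |A - A| ≤ |A|² - |A| + 1, i.e. 9 ≤ |A - A| ≤ 21.
Note: 0 ∈ A - A always (from a - a). The set is symmetric: if d ∈ A - A then -d ∈ A - A.
Enumerate nonzero differences d = a - a' with a > a' (then include -d):
Positive differences: {1, 2, 3, 4, 8, 9, 11, 12}
Full difference set: {0} ∪ (positive diffs) ∪ (negative diffs).
|A - A| = 1 + 2·8 = 17 (matches direct enumeration: 17).

|A - A| = 17


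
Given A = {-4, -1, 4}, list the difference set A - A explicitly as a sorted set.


A - A = {a - a' : a, a' ∈ A}.
Compute a - a' for each ordered pair (a, a'):
a = -4: -4--4=0, -4--1=-3, -4-4=-8
a = -1: -1--4=3, -1--1=0, -1-4=-5
a = 4: 4--4=8, 4--1=5, 4-4=0
Collecting distinct values (and noting 0 appears from a-a):
A - A = {-8, -5, -3, 0, 3, 5, 8}
|A - A| = 7

A - A = {-8, -5, -3, 0, 3, 5, 8}


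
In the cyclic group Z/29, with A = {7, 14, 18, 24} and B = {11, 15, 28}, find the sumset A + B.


Work in Z/29Z: reduce every sum a + b modulo 29.
Enumerate all 12 pairs:
a = 7: 7+11=18, 7+15=22, 7+28=6
a = 14: 14+11=25, 14+15=0, 14+28=13
a = 18: 18+11=0, 18+15=4, 18+28=17
a = 24: 24+11=6, 24+15=10, 24+28=23
Distinct residues collected: {0, 4, 6, 10, 13, 17, 18, 22, 23, 25}
|A + B| = 10 (out of 29 total residues).

A + B = {0, 4, 6, 10, 13, 17, 18, 22, 23, 25}


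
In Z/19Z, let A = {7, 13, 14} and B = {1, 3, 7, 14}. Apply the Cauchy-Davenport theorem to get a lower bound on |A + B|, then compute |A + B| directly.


Cauchy-Davenport: |A + B| ≥ min(p, |A| + |B| - 1) for A, B nonempty in Z/pZ.
|A| = 3, |B| = 4, p = 19.
CD lower bound = min(19, 3 + 4 - 1) = min(19, 6) = 6.
Compute A + B mod 19 directly:
a = 7: 7+1=8, 7+3=10, 7+7=14, 7+14=2
a = 13: 13+1=14, 13+3=16, 13+7=1, 13+14=8
a = 14: 14+1=15, 14+3=17, 14+7=2, 14+14=9
A + B = {1, 2, 8, 9, 10, 14, 15, 16, 17}, so |A + B| = 9.
Verify: 9 ≥ 6? Yes ✓.

CD lower bound = 6, actual |A + B| = 9.


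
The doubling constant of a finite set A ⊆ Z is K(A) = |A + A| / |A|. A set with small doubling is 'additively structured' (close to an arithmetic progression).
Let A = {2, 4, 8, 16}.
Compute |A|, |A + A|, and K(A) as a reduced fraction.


|A| = 4.
Compute A + A by enumerating all 16 pairs.
A + A = {4, 6, 8, 10, 12, 16, 18, 20, 24, 32}, so |A + A| = 10.
K = |A + A| / |A| = 10/4 = 5/2 ≈ 2.5000.
Reference: AP of size 4 gives K = 7/4 ≈ 1.7500; a fully generic set of size 4 gives K ≈ 2.5000.

|A| = 4, |A + A| = 10, K = 10/4 = 5/2.


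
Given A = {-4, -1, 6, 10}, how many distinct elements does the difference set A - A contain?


A - A = {a - a' : a, a' ∈ A}; |A| = 4.
Bounds: 2|A|-1 ≤ |A - A| ≤ |A|² - |A| + 1, i.e. 7 ≤ |A - A| ≤ 13.
Note: 0 ∈ A - A always (from a - a). The set is symmetric: if d ∈ A - A then -d ∈ A - A.
Enumerate nonzero differences d = a - a' with a > a' (then include -d):
Positive differences: {3, 4, 7, 10, 11, 14}
Full difference set: {0} ∪ (positive diffs) ∪ (negative diffs).
|A - A| = 1 + 2·6 = 13 (matches direct enumeration: 13).

|A - A| = 13


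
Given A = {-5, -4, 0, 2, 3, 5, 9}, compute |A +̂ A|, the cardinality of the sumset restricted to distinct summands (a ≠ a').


Restricted sumset: A +̂ A = {a + a' : a ∈ A, a' ∈ A, a ≠ a'}.
Equivalently, take A + A and drop any sum 2a that is achievable ONLY as a + a for a ∈ A (i.e. sums representable only with equal summands).
Enumerate pairs (a, a') with a < a' (symmetric, so each unordered pair gives one sum; this covers all a ≠ a'):
  -5 + -4 = -9
  -5 + 0 = -5
  -5 + 2 = -3
  -5 + 3 = -2
  -5 + 5 = 0
  -5 + 9 = 4
  -4 + 0 = -4
  -4 + 2 = -2
  -4 + 3 = -1
  -4 + 5 = 1
  -4 + 9 = 5
  0 + 2 = 2
  0 + 3 = 3
  0 + 5 = 5
  0 + 9 = 9
  2 + 3 = 5
  2 + 5 = 7
  2 + 9 = 11
  3 + 5 = 8
  3 + 9 = 12
  5 + 9 = 14
Collected distinct sums: {-9, -5, -4, -3, -2, -1, 0, 1, 2, 3, 4, 5, 7, 8, 9, 11, 12, 14}
|A +̂ A| = 18
(Reference bound: |A +̂ A| ≥ 2|A| - 3 for |A| ≥ 2, with |A| = 7 giving ≥ 11.)

|A +̂ A| = 18


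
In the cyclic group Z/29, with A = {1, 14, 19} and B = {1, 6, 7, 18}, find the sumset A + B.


Work in Z/29Z: reduce every sum a + b modulo 29.
Enumerate all 12 pairs:
a = 1: 1+1=2, 1+6=7, 1+7=8, 1+18=19
a = 14: 14+1=15, 14+6=20, 14+7=21, 14+18=3
a = 19: 19+1=20, 19+6=25, 19+7=26, 19+18=8
Distinct residues collected: {2, 3, 7, 8, 15, 19, 20, 21, 25, 26}
|A + B| = 10 (out of 29 total residues).

A + B = {2, 3, 7, 8, 15, 19, 20, 21, 25, 26}


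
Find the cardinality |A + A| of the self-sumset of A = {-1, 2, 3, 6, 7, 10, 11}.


A + A = {a + a' : a, a' ∈ A}; |A| = 7.
General bounds: 2|A| - 1 ≤ |A + A| ≤ |A|(|A|+1)/2, i.e. 13 ≤ |A + A| ≤ 28.
Lower bound 2|A|-1 is attained iff A is an arithmetic progression.
Enumerate sums a + a' for a ≤ a' (symmetric, so this suffices):
a = -1: -1+-1=-2, -1+2=1, -1+3=2, -1+6=5, -1+7=6, -1+10=9, -1+11=10
a = 2: 2+2=4, 2+3=5, 2+6=8, 2+7=9, 2+10=12, 2+11=13
a = 3: 3+3=6, 3+6=9, 3+7=10, 3+10=13, 3+11=14
a = 6: 6+6=12, 6+7=13, 6+10=16, 6+11=17
a = 7: 7+7=14, 7+10=17, 7+11=18
a = 10: 10+10=20, 10+11=21
a = 11: 11+11=22
Distinct sums: {-2, 1, 2, 4, 5, 6, 8, 9, 10, 12, 13, 14, 16, 17, 18, 20, 21, 22}
|A + A| = 18

|A + A| = 18


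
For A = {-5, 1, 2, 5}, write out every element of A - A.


A - A = {a - a' : a, a' ∈ A}.
Compute a - a' for each ordered pair (a, a'):
a = -5: -5--5=0, -5-1=-6, -5-2=-7, -5-5=-10
a = 1: 1--5=6, 1-1=0, 1-2=-1, 1-5=-4
a = 2: 2--5=7, 2-1=1, 2-2=0, 2-5=-3
a = 5: 5--5=10, 5-1=4, 5-2=3, 5-5=0
Collecting distinct values (and noting 0 appears from a-a):
A - A = {-10, -7, -6, -4, -3, -1, 0, 1, 3, 4, 6, 7, 10}
|A - A| = 13

A - A = {-10, -7, -6, -4, -3, -1, 0, 1, 3, 4, 6, 7, 10}


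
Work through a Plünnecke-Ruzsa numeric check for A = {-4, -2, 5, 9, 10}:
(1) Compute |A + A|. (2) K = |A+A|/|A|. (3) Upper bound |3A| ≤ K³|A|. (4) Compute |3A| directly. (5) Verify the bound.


|A| = 5.
Step 1: Compute A + A by enumerating all 25 pairs.
A + A = {-8, -6, -4, 1, 3, 5, 6, 7, 8, 10, 14, 15, 18, 19, 20}, so |A + A| = 15.
Step 2: Doubling constant K = |A + A|/|A| = 15/5 = 15/5 ≈ 3.0000.
Step 3: Plünnecke-Ruzsa gives |3A| ≤ K³·|A| = (3.0000)³ · 5 ≈ 135.0000.
Step 4: Compute 3A = A + A + A directly by enumerating all triples (a,b,c) ∈ A³; |3A| = 31.
Step 5: Check 31 ≤ 135.0000? Yes ✓.

K = 15/5, Plünnecke-Ruzsa bound K³|A| ≈ 135.0000, |3A| = 31, inequality holds.


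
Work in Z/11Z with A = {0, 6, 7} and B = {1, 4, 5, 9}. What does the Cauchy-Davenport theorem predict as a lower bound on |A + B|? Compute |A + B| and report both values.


Cauchy-Davenport: |A + B| ≥ min(p, |A| + |B| - 1) for A, B nonempty in Z/pZ.
|A| = 3, |B| = 4, p = 11.
CD lower bound = min(11, 3 + 4 - 1) = min(11, 6) = 6.
Compute A + B mod 11 directly:
a = 0: 0+1=1, 0+4=4, 0+5=5, 0+9=9
a = 6: 6+1=7, 6+4=10, 6+5=0, 6+9=4
a = 7: 7+1=8, 7+4=0, 7+5=1, 7+9=5
A + B = {0, 1, 4, 5, 7, 8, 9, 10}, so |A + B| = 8.
Verify: 8 ≥ 6? Yes ✓.

CD lower bound = 6, actual |A + B| = 8.


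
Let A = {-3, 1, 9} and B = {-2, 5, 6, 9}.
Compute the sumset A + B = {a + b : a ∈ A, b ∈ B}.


A + B = {a + b : a ∈ A, b ∈ B}.
Enumerate all |A|·|B| = 3·4 = 12 pairs (a, b) and collect distinct sums.
a = -3: -3+-2=-5, -3+5=2, -3+6=3, -3+9=6
a = 1: 1+-2=-1, 1+5=6, 1+6=7, 1+9=10
a = 9: 9+-2=7, 9+5=14, 9+6=15, 9+9=18
Collecting distinct sums: A + B = {-5, -1, 2, 3, 6, 7, 10, 14, 15, 18}
|A + B| = 10

A + B = {-5, -1, 2, 3, 6, 7, 10, 14, 15, 18}


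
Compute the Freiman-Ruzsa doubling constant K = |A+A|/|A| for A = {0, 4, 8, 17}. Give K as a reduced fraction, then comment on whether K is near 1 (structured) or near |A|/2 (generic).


|A| = 4.
Compute A + A by enumerating all 16 pairs.
A + A = {0, 4, 8, 12, 16, 17, 21, 25, 34}, so |A + A| = 9.
K = |A + A| / |A| = 9/4 (already in lowest terms) ≈ 2.2500.
Reference: AP of size 4 gives K = 7/4 ≈ 1.7500; a fully generic set of size 4 gives K ≈ 2.5000.

|A| = 4, |A + A| = 9, K = 9/4.


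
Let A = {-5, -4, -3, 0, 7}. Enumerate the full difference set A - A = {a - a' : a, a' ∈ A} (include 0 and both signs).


A - A = {a - a' : a, a' ∈ A}.
Compute a - a' for each ordered pair (a, a'):
a = -5: -5--5=0, -5--4=-1, -5--3=-2, -5-0=-5, -5-7=-12
a = -4: -4--5=1, -4--4=0, -4--3=-1, -4-0=-4, -4-7=-11
a = -3: -3--5=2, -3--4=1, -3--3=0, -3-0=-3, -3-7=-10
a = 0: 0--5=5, 0--4=4, 0--3=3, 0-0=0, 0-7=-7
a = 7: 7--5=12, 7--4=11, 7--3=10, 7-0=7, 7-7=0
Collecting distinct values (and noting 0 appears from a-a):
A - A = {-12, -11, -10, -7, -5, -4, -3, -2, -1, 0, 1, 2, 3, 4, 5, 7, 10, 11, 12}
|A - A| = 19

A - A = {-12, -11, -10, -7, -5, -4, -3, -2, -1, 0, 1, 2, 3, 4, 5, 7, 10, 11, 12}


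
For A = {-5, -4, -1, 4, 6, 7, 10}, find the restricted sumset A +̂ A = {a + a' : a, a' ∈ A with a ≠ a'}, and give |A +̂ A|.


Restricted sumset: A +̂ A = {a + a' : a ∈ A, a' ∈ A, a ≠ a'}.
Equivalently, take A + A and drop any sum 2a that is achievable ONLY as a + a for a ∈ A (i.e. sums representable only with equal summands).
Enumerate pairs (a, a') with a < a' (symmetric, so each unordered pair gives one sum; this covers all a ≠ a'):
  -5 + -4 = -9
  -5 + -1 = -6
  -5 + 4 = -1
  -5 + 6 = 1
  -5 + 7 = 2
  -5 + 10 = 5
  -4 + -1 = -5
  -4 + 4 = 0
  -4 + 6 = 2
  -4 + 7 = 3
  -4 + 10 = 6
  -1 + 4 = 3
  -1 + 6 = 5
  -1 + 7 = 6
  -1 + 10 = 9
  4 + 6 = 10
  4 + 7 = 11
  4 + 10 = 14
  6 + 7 = 13
  6 + 10 = 16
  7 + 10 = 17
Collected distinct sums: {-9, -6, -5, -1, 0, 1, 2, 3, 5, 6, 9, 10, 11, 13, 14, 16, 17}
|A +̂ A| = 17
(Reference bound: |A +̂ A| ≥ 2|A| - 3 for |A| ≥ 2, with |A| = 7 giving ≥ 11.)

|A +̂ A| = 17


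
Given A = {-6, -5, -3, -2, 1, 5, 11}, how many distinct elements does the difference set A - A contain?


A - A = {a - a' : a, a' ∈ A}; |A| = 7.
Bounds: 2|A|-1 ≤ |A - A| ≤ |A|² - |A| + 1, i.e. 13 ≤ |A - A| ≤ 43.
Note: 0 ∈ A - A always (from a - a). The set is symmetric: if d ∈ A - A then -d ∈ A - A.
Enumerate nonzero differences d = a - a' with a > a' (then include -d):
Positive differences: {1, 2, 3, 4, 6, 7, 8, 10, 11, 13, 14, 16, 17}
Full difference set: {0} ∪ (positive diffs) ∪ (negative diffs).
|A - A| = 1 + 2·13 = 27 (matches direct enumeration: 27).

|A - A| = 27


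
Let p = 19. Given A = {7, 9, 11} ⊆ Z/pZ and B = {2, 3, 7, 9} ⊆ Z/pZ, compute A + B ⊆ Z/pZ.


Work in Z/19Z: reduce every sum a + b modulo 19.
Enumerate all 12 pairs:
a = 7: 7+2=9, 7+3=10, 7+7=14, 7+9=16
a = 9: 9+2=11, 9+3=12, 9+7=16, 9+9=18
a = 11: 11+2=13, 11+3=14, 11+7=18, 11+9=1
Distinct residues collected: {1, 9, 10, 11, 12, 13, 14, 16, 18}
|A + B| = 9 (out of 19 total residues).

A + B = {1, 9, 10, 11, 12, 13, 14, 16, 18}


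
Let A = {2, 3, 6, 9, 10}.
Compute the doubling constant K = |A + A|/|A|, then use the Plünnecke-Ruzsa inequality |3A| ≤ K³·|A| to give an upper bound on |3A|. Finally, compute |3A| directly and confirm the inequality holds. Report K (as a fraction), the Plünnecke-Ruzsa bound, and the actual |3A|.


|A| = 5.
Step 1: Compute A + A by enumerating all 25 pairs.
A + A = {4, 5, 6, 8, 9, 11, 12, 13, 15, 16, 18, 19, 20}, so |A + A| = 13.
Step 2: Doubling constant K = |A + A|/|A| = 13/5 = 13/5 ≈ 2.6000.
Step 3: Plünnecke-Ruzsa gives |3A| ≤ K³·|A| = (2.6000)³ · 5 ≈ 87.8800.
Step 4: Compute 3A = A + A + A directly by enumerating all triples (a,b,c) ∈ A³; |3A| = 25.
Step 5: Check 25 ≤ 87.8800? Yes ✓.

K = 13/5, Plünnecke-Ruzsa bound K³|A| ≈ 87.8800, |3A| = 25, inequality holds.


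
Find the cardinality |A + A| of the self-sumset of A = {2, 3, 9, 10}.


A + A = {a + a' : a, a' ∈ A}; |A| = 4.
General bounds: 2|A| - 1 ≤ |A + A| ≤ |A|(|A|+1)/2, i.e. 7 ≤ |A + A| ≤ 10.
Lower bound 2|A|-1 is attained iff A is an arithmetic progression.
Enumerate sums a + a' for a ≤ a' (symmetric, so this suffices):
a = 2: 2+2=4, 2+3=5, 2+9=11, 2+10=12
a = 3: 3+3=6, 3+9=12, 3+10=13
a = 9: 9+9=18, 9+10=19
a = 10: 10+10=20
Distinct sums: {4, 5, 6, 11, 12, 13, 18, 19, 20}
|A + A| = 9

|A + A| = 9


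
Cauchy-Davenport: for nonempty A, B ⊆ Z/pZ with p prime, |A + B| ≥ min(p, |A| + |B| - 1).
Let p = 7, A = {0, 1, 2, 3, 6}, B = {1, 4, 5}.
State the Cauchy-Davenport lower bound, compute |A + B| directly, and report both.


Cauchy-Davenport: |A + B| ≥ min(p, |A| + |B| - 1) for A, B nonempty in Z/pZ.
|A| = 5, |B| = 3, p = 7.
CD lower bound = min(7, 5 + 3 - 1) = min(7, 7) = 7.
Compute A + B mod 7 directly:
a = 0: 0+1=1, 0+4=4, 0+5=5
a = 1: 1+1=2, 1+4=5, 1+5=6
a = 2: 2+1=3, 2+4=6, 2+5=0
a = 3: 3+1=4, 3+4=0, 3+5=1
a = 6: 6+1=0, 6+4=3, 6+5=4
A + B = {0, 1, 2, 3, 4, 5, 6}, so |A + B| = 7.
Verify: 7 ≥ 7? Yes ✓.

CD lower bound = 7, actual |A + B| = 7.


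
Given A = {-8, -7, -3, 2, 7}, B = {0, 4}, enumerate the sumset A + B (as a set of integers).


A + B = {a + b : a ∈ A, b ∈ B}.
Enumerate all |A|·|B| = 5·2 = 10 pairs (a, b) and collect distinct sums.
a = -8: -8+0=-8, -8+4=-4
a = -7: -7+0=-7, -7+4=-3
a = -3: -3+0=-3, -3+4=1
a = 2: 2+0=2, 2+4=6
a = 7: 7+0=7, 7+4=11
Collecting distinct sums: A + B = {-8, -7, -4, -3, 1, 2, 6, 7, 11}
|A + B| = 9

A + B = {-8, -7, -4, -3, 1, 2, 6, 7, 11}


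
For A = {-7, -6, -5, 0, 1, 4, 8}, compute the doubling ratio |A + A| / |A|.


|A| = 7.
Compute A + A by enumerating all 49 pairs.
A + A = {-14, -13, -12, -11, -10, -7, -6, -5, -4, -3, -2, -1, 0, 1, 2, 3, 4, 5, 8, 9, 12, 16}, so |A + A| = 22.
K = |A + A| / |A| = 22/7 (already in lowest terms) ≈ 3.1429.
Reference: AP of size 7 gives K = 13/7 ≈ 1.8571; a fully generic set of size 7 gives K ≈ 4.0000.

|A| = 7, |A + A| = 22, K = 22/7.


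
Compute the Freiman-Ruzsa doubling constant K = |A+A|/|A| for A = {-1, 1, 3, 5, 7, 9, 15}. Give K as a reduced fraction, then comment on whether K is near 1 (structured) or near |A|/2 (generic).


|A| = 7.
Compute A + A by enumerating all 49 pairs.
A + A = {-2, 0, 2, 4, 6, 8, 10, 12, 14, 16, 18, 20, 22, 24, 30}, so |A + A| = 15.
K = |A + A| / |A| = 15/7 (already in lowest terms) ≈ 2.1429.
Reference: AP of size 7 gives K = 13/7 ≈ 1.8571; a fully generic set of size 7 gives K ≈ 4.0000.

|A| = 7, |A + A| = 15, K = 15/7.


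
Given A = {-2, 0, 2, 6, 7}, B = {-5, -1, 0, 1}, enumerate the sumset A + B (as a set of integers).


A + B = {a + b : a ∈ A, b ∈ B}.
Enumerate all |A|·|B| = 5·4 = 20 pairs (a, b) and collect distinct sums.
a = -2: -2+-5=-7, -2+-1=-3, -2+0=-2, -2+1=-1
a = 0: 0+-5=-5, 0+-1=-1, 0+0=0, 0+1=1
a = 2: 2+-5=-3, 2+-1=1, 2+0=2, 2+1=3
a = 6: 6+-5=1, 6+-1=5, 6+0=6, 6+1=7
a = 7: 7+-5=2, 7+-1=6, 7+0=7, 7+1=8
Collecting distinct sums: A + B = {-7, -5, -3, -2, -1, 0, 1, 2, 3, 5, 6, 7, 8}
|A + B| = 13

A + B = {-7, -5, -3, -2, -1, 0, 1, 2, 3, 5, 6, 7, 8}


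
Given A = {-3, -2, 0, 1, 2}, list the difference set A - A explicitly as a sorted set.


A - A = {a - a' : a, a' ∈ A}.
Compute a - a' for each ordered pair (a, a'):
a = -3: -3--3=0, -3--2=-1, -3-0=-3, -3-1=-4, -3-2=-5
a = -2: -2--3=1, -2--2=0, -2-0=-2, -2-1=-3, -2-2=-4
a = 0: 0--3=3, 0--2=2, 0-0=0, 0-1=-1, 0-2=-2
a = 1: 1--3=4, 1--2=3, 1-0=1, 1-1=0, 1-2=-1
a = 2: 2--3=5, 2--2=4, 2-0=2, 2-1=1, 2-2=0
Collecting distinct values (and noting 0 appears from a-a):
A - A = {-5, -4, -3, -2, -1, 0, 1, 2, 3, 4, 5}
|A - A| = 11

A - A = {-5, -4, -3, -2, -1, 0, 1, 2, 3, 4, 5}


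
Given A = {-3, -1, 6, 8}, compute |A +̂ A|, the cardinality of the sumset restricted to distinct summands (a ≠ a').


Restricted sumset: A +̂ A = {a + a' : a ∈ A, a' ∈ A, a ≠ a'}.
Equivalently, take A + A and drop any sum 2a that is achievable ONLY as a + a for a ∈ A (i.e. sums representable only with equal summands).
Enumerate pairs (a, a') with a < a' (symmetric, so each unordered pair gives one sum; this covers all a ≠ a'):
  -3 + -1 = -4
  -3 + 6 = 3
  -3 + 8 = 5
  -1 + 6 = 5
  -1 + 8 = 7
  6 + 8 = 14
Collected distinct sums: {-4, 3, 5, 7, 14}
|A +̂ A| = 5
(Reference bound: |A +̂ A| ≥ 2|A| - 3 for |A| ≥ 2, with |A| = 4 giving ≥ 5.)

|A +̂ A| = 5


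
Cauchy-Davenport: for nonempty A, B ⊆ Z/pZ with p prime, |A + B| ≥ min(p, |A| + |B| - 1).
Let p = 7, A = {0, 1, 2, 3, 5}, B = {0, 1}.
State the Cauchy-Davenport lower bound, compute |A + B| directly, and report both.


Cauchy-Davenport: |A + B| ≥ min(p, |A| + |B| - 1) for A, B nonempty in Z/pZ.
|A| = 5, |B| = 2, p = 7.
CD lower bound = min(7, 5 + 2 - 1) = min(7, 6) = 6.
Compute A + B mod 7 directly:
a = 0: 0+0=0, 0+1=1
a = 1: 1+0=1, 1+1=2
a = 2: 2+0=2, 2+1=3
a = 3: 3+0=3, 3+1=4
a = 5: 5+0=5, 5+1=6
A + B = {0, 1, 2, 3, 4, 5, 6}, so |A + B| = 7.
Verify: 7 ≥ 6? Yes ✓.

CD lower bound = 6, actual |A + B| = 7.


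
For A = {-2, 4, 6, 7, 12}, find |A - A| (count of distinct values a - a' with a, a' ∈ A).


A - A = {a - a' : a, a' ∈ A}; |A| = 5.
Bounds: 2|A|-1 ≤ |A - A| ≤ |A|² - |A| + 1, i.e. 9 ≤ |A - A| ≤ 21.
Note: 0 ∈ A - A always (from a - a). The set is symmetric: if d ∈ A - A then -d ∈ A - A.
Enumerate nonzero differences d = a - a' with a > a' (then include -d):
Positive differences: {1, 2, 3, 5, 6, 8, 9, 14}
Full difference set: {0} ∪ (positive diffs) ∪ (negative diffs).
|A - A| = 1 + 2·8 = 17 (matches direct enumeration: 17).

|A - A| = 17


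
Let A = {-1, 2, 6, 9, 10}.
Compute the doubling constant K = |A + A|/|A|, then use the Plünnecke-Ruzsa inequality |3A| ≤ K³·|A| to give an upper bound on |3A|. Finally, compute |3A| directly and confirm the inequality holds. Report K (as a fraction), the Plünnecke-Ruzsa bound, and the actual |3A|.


|A| = 5.
Step 1: Compute A + A by enumerating all 25 pairs.
A + A = {-2, 1, 4, 5, 8, 9, 11, 12, 15, 16, 18, 19, 20}, so |A + A| = 13.
Step 2: Doubling constant K = |A + A|/|A| = 13/5 = 13/5 ≈ 2.6000.
Step 3: Plünnecke-Ruzsa gives |3A| ≤ K³·|A| = (2.6000)³ · 5 ≈ 87.8800.
Step 4: Compute 3A = A + A + A directly by enumerating all triples (a,b,c) ∈ A³; |3A| = 25.
Step 5: Check 25 ≤ 87.8800? Yes ✓.

K = 13/5, Plünnecke-Ruzsa bound K³|A| ≈ 87.8800, |3A| = 25, inequality holds.


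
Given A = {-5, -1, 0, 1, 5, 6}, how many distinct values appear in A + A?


A + A = {a + a' : a, a' ∈ A}; |A| = 6.
General bounds: 2|A| - 1 ≤ |A + A| ≤ |A|(|A|+1)/2, i.e. 11 ≤ |A + A| ≤ 21.
Lower bound 2|A|-1 is attained iff A is an arithmetic progression.
Enumerate sums a + a' for a ≤ a' (symmetric, so this suffices):
a = -5: -5+-5=-10, -5+-1=-6, -5+0=-5, -5+1=-4, -5+5=0, -5+6=1
a = -1: -1+-1=-2, -1+0=-1, -1+1=0, -1+5=4, -1+6=5
a = 0: 0+0=0, 0+1=1, 0+5=5, 0+6=6
a = 1: 1+1=2, 1+5=6, 1+6=7
a = 5: 5+5=10, 5+6=11
a = 6: 6+6=12
Distinct sums: {-10, -6, -5, -4, -2, -1, 0, 1, 2, 4, 5, 6, 7, 10, 11, 12}
|A + A| = 16

|A + A| = 16


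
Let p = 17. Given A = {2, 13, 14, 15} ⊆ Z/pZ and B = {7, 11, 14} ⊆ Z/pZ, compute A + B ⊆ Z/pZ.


Work in Z/17Z: reduce every sum a + b modulo 17.
Enumerate all 12 pairs:
a = 2: 2+7=9, 2+11=13, 2+14=16
a = 13: 13+7=3, 13+11=7, 13+14=10
a = 14: 14+7=4, 14+11=8, 14+14=11
a = 15: 15+7=5, 15+11=9, 15+14=12
Distinct residues collected: {3, 4, 5, 7, 8, 9, 10, 11, 12, 13, 16}
|A + B| = 11 (out of 17 total residues).

A + B = {3, 4, 5, 7, 8, 9, 10, 11, 12, 13, 16}


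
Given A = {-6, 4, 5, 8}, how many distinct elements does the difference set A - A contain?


A - A = {a - a' : a, a' ∈ A}; |A| = 4.
Bounds: 2|A|-1 ≤ |A - A| ≤ |A|² - |A| + 1, i.e. 7 ≤ |A - A| ≤ 13.
Note: 0 ∈ A - A always (from a - a). The set is symmetric: if d ∈ A - A then -d ∈ A - A.
Enumerate nonzero differences d = a - a' with a > a' (then include -d):
Positive differences: {1, 3, 4, 10, 11, 14}
Full difference set: {0} ∪ (positive diffs) ∪ (negative diffs).
|A - A| = 1 + 2·6 = 13 (matches direct enumeration: 13).

|A - A| = 13


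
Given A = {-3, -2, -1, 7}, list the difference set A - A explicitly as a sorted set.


A - A = {a - a' : a, a' ∈ A}.
Compute a - a' for each ordered pair (a, a'):
a = -3: -3--3=0, -3--2=-1, -3--1=-2, -3-7=-10
a = -2: -2--3=1, -2--2=0, -2--1=-1, -2-7=-9
a = -1: -1--3=2, -1--2=1, -1--1=0, -1-7=-8
a = 7: 7--3=10, 7--2=9, 7--1=8, 7-7=0
Collecting distinct values (and noting 0 appears from a-a):
A - A = {-10, -9, -8, -2, -1, 0, 1, 2, 8, 9, 10}
|A - A| = 11

A - A = {-10, -9, -8, -2, -1, 0, 1, 2, 8, 9, 10}


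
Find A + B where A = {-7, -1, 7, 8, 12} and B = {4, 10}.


A + B = {a + b : a ∈ A, b ∈ B}.
Enumerate all |A|·|B| = 5·2 = 10 pairs (a, b) and collect distinct sums.
a = -7: -7+4=-3, -7+10=3
a = -1: -1+4=3, -1+10=9
a = 7: 7+4=11, 7+10=17
a = 8: 8+4=12, 8+10=18
a = 12: 12+4=16, 12+10=22
Collecting distinct sums: A + B = {-3, 3, 9, 11, 12, 16, 17, 18, 22}
|A + B| = 9

A + B = {-3, 3, 9, 11, 12, 16, 17, 18, 22}


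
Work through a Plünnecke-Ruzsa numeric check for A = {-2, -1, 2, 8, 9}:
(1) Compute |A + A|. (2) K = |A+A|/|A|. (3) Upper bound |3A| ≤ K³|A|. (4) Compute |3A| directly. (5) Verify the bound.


|A| = 5.
Step 1: Compute A + A by enumerating all 25 pairs.
A + A = {-4, -3, -2, 0, 1, 4, 6, 7, 8, 10, 11, 16, 17, 18}, so |A + A| = 14.
Step 2: Doubling constant K = |A + A|/|A| = 14/5 = 14/5 ≈ 2.8000.
Step 3: Plünnecke-Ruzsa gives |3A| ≤ K³·|A| = (2.8000)³ · 5 ≈ 109.7600.
Step 4: Compute 3A = A + A + A directly by enumerating all triples (a,b,c) ∈ A³; |3A| = 29.
Step 5: Check 29 ≤ 109.7600? Yes ✓.

K = 14/5, Plünnecke-Ruzsa bound K³|A| ≈ 109.7600, |3A| = 29, inequality holds.


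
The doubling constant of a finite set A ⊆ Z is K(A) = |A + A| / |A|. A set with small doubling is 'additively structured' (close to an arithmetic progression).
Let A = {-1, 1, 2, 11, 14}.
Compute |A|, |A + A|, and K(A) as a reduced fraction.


|A| = 5.
Compute A + A by enumerating all 25 pairs.
A + A = {-2, 0, 1, 2, 3, 4, 10, 12, 13, 15, 16, 22, 25, 28}, so |A + A| = 14.
K = |A + A| / |A| = 14/5 (already in lowest terms) ≈ 2.8000.
Reference: AP of size 5 gives K = 9/5 ≈ 1.8000; a fully generic set of size 5 gives K ≈ 3.0000.

|A| = 5, |A + A| = 14, K = 14/5.


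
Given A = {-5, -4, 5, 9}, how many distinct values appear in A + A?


A + A = {a + a' : a, a' ∈ A}; |A| = 4.
General bounds: 2|A| - 1 ≤ |A + A| ≤ |A|(|A|+1)/2, i.e. 7 ≤ |A + A| ≤ 10.
Lower bound 2|A|-1 is attained iff A is an arithmetic progression.
Enumerate sums a + a' for a ≤ a' (symmetric, so this suffices):
a = -5: -5+-5=-10, -5+-4=-9, -5+5=0, -5+9=4
a = -4: -4+-4=-8, -4+5=1, -4+9=5
a = 5: 5+5=10, 5+9=14
a = 9: 9+9=18
Distinct sums: {-10, -9, -8, 0, 1, 4, 5, 10, 14, 18}
|A + A| = 10

|A + A| = 10


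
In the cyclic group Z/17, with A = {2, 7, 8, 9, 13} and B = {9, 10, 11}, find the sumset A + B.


Work in Z/17Z: reduce every sum a + b modulo 17.
Enumerate all 15 pairs:
a = 2: 2+9=11, 2+10=12, 2+11=13
a = 7: 7+9=16, 7+10=0, 7+11=1
a = 8: 8+9=0, 8+10=1, 8+11=2
a = 9: 9+9=1, 9+10=2, 9+11=3
a = 13: 13+9=5, 13+10=6, 13+11=7
Distinct residues collected: {0, 1, 2, 3, 5, 6, 7, 11, 12, 13, 16}
|A + B| = 11 (out of 17 total residues).

A + B = {0, 1, 2, 3, 5, 6, 7, 11, 12, 13, 16}


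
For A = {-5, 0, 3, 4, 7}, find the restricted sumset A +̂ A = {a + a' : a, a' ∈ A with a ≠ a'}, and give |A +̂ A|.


Restricted sumset: A +̂ A = {a + a' : a ∈ A, a' ∈ A, a ≠ a'}.
Equivalently, take A + A and drop any sum 2a that is achievable ONLY as a + a for a ∈ A (i.e. sums representable only with equal summands).
Enumerate pairs (a, a') with a < a' (symmetric, so each unordered pair gives one sum; this covers all a ≠ a'):
  -5 + 0 = -5
  -5 + 3 = -2
  -5 + 4 = -1
  -5 + 7 = 2
  0 + 3 = 3
  0 + 4 = 4
  0 + 7 = 7
  3 + 4 = 7
  3 + 7 = 10
  4 + 7 = 11
Collected distinct sums: {-5, -2, -1, 2, 3, 4, 7, 10, 11}
|A +̂ A| = 9
(Reference bound: |A +̂ A| ≥ 2|A| - 3 for |A| ≥ 2, with |A| = 5 giving ≥ 7.)

|A +̂ A| = 9


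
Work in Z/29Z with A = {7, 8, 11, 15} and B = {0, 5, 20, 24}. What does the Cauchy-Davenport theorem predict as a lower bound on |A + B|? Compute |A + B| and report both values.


Cauchy-Davenport: |A + B| ≥ min(p, |A| + |B| - 1) for A, B nonempty in Z/pZ.
|A| = 4, |B| = 4, p = 29.
CD lower bound = min(29, 4 + 4 - 1) = min(29, 7) = 7.
Compute A + B mod 29 directly:
a = 7: 7+0=7, 7+5=12, 7+20=27, 7+24=2
a = 8: 8+0=8, 8+5=13, 8+20=28, 8+24=3
a = 11: 11+0=11, 11+5=16, 11+20=2, 11+24=6
a = 15: 15+0=15, 15+5=20, 15+20=6, 15+24=10
A + B = {2, 3, 6, 7, 8, 10, 11, 12, 13, 15, 16, 20, 27, 28}, so |A + B| = 14.
Verify: 14 ≥ 7? Yes ✓.

CD lower bound = 7, actual |A + B| = 14.


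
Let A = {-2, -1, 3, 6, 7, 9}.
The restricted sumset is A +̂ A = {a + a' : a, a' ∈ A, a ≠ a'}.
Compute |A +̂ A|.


Restricted sumset: A +̂ A = {a + a' : a ∈ A, a' ∈ A, a ≠ a'}.
Equivalently, take A + A and drop any sum 2a that is achievable ONLY as a + a for a ∈ A (i.e. sums representable only with equal summands).
Enumerate pairs (a, a') with a < a' (symmetric, so each unordered pair gives one sum; this covers all a ≠ a'):
  -2 + -1 = -3
  -2 + 3 = 1
  -2 + 6 = 4
  -2 + 7 = 5
  -2 + 9 = 7
  -1 + 3 = 2
  -1 + 6 = 5
  -1 + 7 = 6
  -1 + 9 = 8
  3 + 6 = 9
  3 + 7 = 10
  3 + 9 = 12
  6 + 7 = 13
  6 + 9 = 15
  7 + 9 = 16
Collected distinct sums: {-3, 1, 2, 4, 5, 6, 7, 8, 9, 10, 12, 13, 15, 16}
|A +̂ A| = 14
(Reference bound: |A +̂ A| ≥ 2|A| - 3 for |A| ≥ 2, with |A| = 6 giving ≥ 9.)

|A +̂ A| = 14


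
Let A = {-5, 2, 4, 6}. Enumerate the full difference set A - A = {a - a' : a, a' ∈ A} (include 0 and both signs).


A - A = {a - a' : a, a' ∈ A}.
Compute a - a' for each ordered pair (a, a'):
a = -5: -5--5=0, -5-2=-7, -5-4=-9, -5-6=-11
a = 2: 2--5=7, 2-2=0, 2-4=-2, 2-6=-4
a = 4: 4--5=9, 4-2=2, 4-4=0, 4-6=-2
a = 6: 6--5=11, 6-2=4, 6-4=2, 6-6=0
Collecting distinct values (and noting 0 appears from a-a):
A - A = {-11, -9, -7, -4, -2, 0, 2, 4, 7, 9, 11}
|A - A| = 11

A - A = {-11, -9, -7, -4, -2, 0, 2, 4, 7, 9, 11}


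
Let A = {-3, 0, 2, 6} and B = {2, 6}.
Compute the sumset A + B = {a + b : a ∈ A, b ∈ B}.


A + B = {a + b : a ∈ A, b ∈ B}.
Enumerate all |A|·|B| = 4·2 = 8 pairs (a, b) and collect distinct sums.
a = -3: -3+2=-1, -3+6=3
a = 0: 0+2=2, 0+6=6
a = 2: 2+2=4, 2+6=8
a = 6: 6+2=8, 6+6=12
Collecting distinct sums: A + B = {-1, 2, 3, 4, 6, 8, 12}
|A + B| = 7

A + B = {-1, 2, 3, 4, 6, 8, 12}


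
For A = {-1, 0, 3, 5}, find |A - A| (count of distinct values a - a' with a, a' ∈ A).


A - A = {a - a' : a, a' ∈ A}; |A| = 4.
Bounds: 2|A|-1 ≤ |A - A| ≤ |A|² - |A| + 1, i.e. 7 ≤ |A - A| ≤ 13.
Note: 0 ∈ A - A always (from a - a). The set is symmetric: if d ∈ A - A then -d ∈ A - A.
Enumerate nonzero differences d = a - a' with a > a' (then include -d):
Positive differences: {1, 2, 3, 4, 5, 6}
Full difference set: {0} ∪ (positive diffs) ∪ (negative diffs).
|A - A| = 1 + 2·6 = 13 (matches direct enumeration: 13).

|A - A| = 13


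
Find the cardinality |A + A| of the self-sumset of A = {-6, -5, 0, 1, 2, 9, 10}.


A + A = {a + a' : a, a' ∈ A}; |A| = 7.
General bounds: 2|A| - 1 ≤ |A + A| ≤ |A|(|A|+1)/2, i.e. 13 ≤ |A + A| ≤ 28.
Lower bound 2|A|-1 is attained iff A is an arithmetic progression.
Enumerate sums a + a' for a ≤ a' (symmetric, so this suffices):
a = -6: -6+-6=-12, -6+-5=-11, -6+0=-6, -6+1=-5, -6+2=-4, -6+9=3, -6+10=4
a = -5: -5+-5=-10, -5+0=-5, -5+1=-4, -5+2=-3, -5+9=4, -5+10=5
a = 0: 0+0=0, 0+1=1, 0+2=2, 0+9=9, 0+10=10
a = 1: 1+1=2, 1+2=3, 1+9=10, 1+10=11
a = 2: 2+2=4, 2+9=11, 2+10=12
a = 9: 9+9=18, 9+10=19
a = 10: 10+10=20
Distinct sums: {-12, -11, -10, -6, -5, -4, -3, 0, 1, 2, 3, 4, 5, 9, 10, 11, 12, 18, 19, 20}
|A + A| = 20

|A + A| = 20


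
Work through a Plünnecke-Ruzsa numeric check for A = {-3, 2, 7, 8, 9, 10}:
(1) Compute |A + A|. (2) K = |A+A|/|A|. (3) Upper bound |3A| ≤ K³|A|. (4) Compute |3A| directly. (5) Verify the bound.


|A| = 6.
Step 1: Compute A + A by enumerating all 36 pairs.
A + A = {-6, -1, 4, 5, 6, 7, 9, 10, 11, 12, 14, 15, 16, 17, 18, 19, 20}, so |A + A| = 17.
Step 2: Doubling constant K = |A + A|/|A| = 17/6 = 17/6 ≈ 2.8333.
Step 3: Plünnecke-Ruzsa gives |3A| ≤ K³·|A| = (2.8333)³ · 6 ≈ 136.4722.
Step 4: Compute 3A = A + A + A directly by enumerating all triples (a,b,c) ∈ A³; |3A| = 30.
Step 5: Check 30 ≤ 136.4722? Yes ✓.

K = 17/6, Plünnecke-Ruzsa bound K³|A| ≈ 136.4722, |3A| = 30, inequality holds.


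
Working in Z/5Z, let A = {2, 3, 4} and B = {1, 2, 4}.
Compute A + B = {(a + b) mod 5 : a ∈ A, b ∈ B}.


Work in Z/5Z: reduce every sum a + b modulo 5.
Enumerate all 9 pairs:
a = 2: 2+1=3, 2+2=4, 2+4=1
a = 3: 3+1=4, 3+2=0, 3+4=2
a = 4: 4+1=0, 4+2=1, 4+4=3
Distinct residues collected: {0, 1, 2, 3, 4}
|A + B| = 5 (out of 5 total residues).

A + B = {0, 1, 2, 3, 4}


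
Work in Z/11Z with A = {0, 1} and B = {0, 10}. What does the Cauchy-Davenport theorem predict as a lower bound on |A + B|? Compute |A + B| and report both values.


Cauchy-Davenport: |A + B| ≥ min(p, |A| + |B| - 1) for A, B nonempty in Z/pZ.
|A| = 2, |B| = 2, p = 11.
CD lower bound = min(11, 2 + 2 - 1) = min(11, 3) = 3.
Compute A + B mod 11 directly:
a = 0: 0+0=0, 0+10=10
a = 1: 1+0=1, 1+10=0
A + B = {0, 1, 10}, so |A + B| = 3.
Verify: 3 ≥ 3? Yes ✓.

CD lower bound = 3, actual |A + B| = 3.


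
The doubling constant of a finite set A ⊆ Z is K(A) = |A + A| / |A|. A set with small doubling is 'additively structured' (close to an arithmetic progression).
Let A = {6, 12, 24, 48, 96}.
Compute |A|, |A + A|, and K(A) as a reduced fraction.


|A| = 5.
Compute A + A by enumerating all 25 pairs.
A + A = {12, 18, 24, 30, 36, 48, 54, 60, 72, 96, 102, 108, 120, 144, 192}, so |A + A| = 15.
K = |A + A| / |A| = 15/5 = 3/1 ≈ 3.0000.
Reference: AP of size 5 gives K = 9/5 ≈ 1.8000; a fully generic set of size 5 gives K ≈ 3.0000.

|A| = 5, |A + A| = 15, K = 15/5 = 3/1.


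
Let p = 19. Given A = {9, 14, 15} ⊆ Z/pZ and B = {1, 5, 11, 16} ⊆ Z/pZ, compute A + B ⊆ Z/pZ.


Work in Z/19Z: reduce every sum a + b modulo 19.
Enumerate all 12 pairs:
a = 9: 9+1=10, 9+5=14, 9+11=1, 9+16=6
a = 14: 14+1=15, 14+5=0, 14+11=6, 14+16=11
a = 15: 15+1=16, 15+5=1, 15+11=7, 15+16=12
Distinct residues collected: {0, 1, 6, 7, 10, 11, 12, 14, 15, 16}
|A + B| = 10 (out of 19 total residues).

A + B = {0, 1, 6, 7, 10, 11, 12, 14, 15, 16}


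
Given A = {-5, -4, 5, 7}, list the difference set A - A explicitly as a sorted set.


A - A = {a - a' : a, a' ∈ A}.
Compute a - a' for each ordered pair (a, a'):
a = -5: -5--5=0, -5--4=-1, -5-5=-10, -5-7=-12
a = -4: -4--5=1, -4--4=0, -4-5=-9, -4-7=-11
a = 5: 5--5=10, 5--4=9, 5-5=0, 5-7=-2
a = 7: 7--5=12, 7--4=11, 7-5=2, 7-7=0
Collecting distinct values (and noting 0 appears from a-a):
A - A = {-12, -11, -10, -9, -2, -1, 0, 1, 2, 9, 10, 11, 12}
|A - A| = 13

A - A = {-12, -11, -10, -9, -2, -1, 0, 1, 2, 9, 10, 11, 12}


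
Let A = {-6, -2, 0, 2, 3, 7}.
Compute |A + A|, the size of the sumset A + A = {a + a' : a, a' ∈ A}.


A + A = {a + a' : a, a' ∈ A}; |A| = 6.
General bounds: 2|A| - 1 ≤ |A + A| ≤ |A|(|A|+1)/2, i.e. 11 ≤ |A + A| ≤ 21.
Lower bound 2|A|-1 is attained iff A is an arithmetic progression.
Enumerate sums a + a' for a ≤ a' (symmetric, so this suffices):
a = -6: -6+-6=-12, -6+-2=-8, -6+0=-6, -6+2=-4, -6+3=-3, -6+7=1
a = -2: -2+-2=-4, -2+0=-2, -2+2=0, -2+3=1, -2+7=5
a = 0: 0+0=0, 0+2=2, 0+3=3, 0+7=7
a = 2: 2+2=4, 2+3=5, 2+7=9
a = 3: 3+3=6, 3+7=10
a = 7: 7+7=14
Distinct sums: {-12, -8, -6, -4, -3, -2, 0, 1, 2, 3, 4, 5, 6, 7, 9, 10, 14}
|A + A| = 17

|A + A| = 17


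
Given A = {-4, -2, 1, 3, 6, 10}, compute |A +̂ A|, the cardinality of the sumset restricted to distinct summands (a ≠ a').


Restricted sumset: A +̂ A = {a + a' : a ∈ A, a' ∈ A, a ≠ a'}.
Equivalently, take A + A and drop any sum 2a that is achievable ONLY as a + a for a ∈ A (i.e. sums representable only with equal summands).
Enumerate pairs (a, a') with a < a' (symmetric, so each unordered pair gives one sum; this covers all a ≠ a'):
  -4 + -2 = -6
  -4 + 1 = -3
  -4 + 3 = -1
  -4 + 6 = 2
  -4 + 10 = 6
  -2 + 1 = -1
  -2 + 3 = 1
  -2 + 6 = 4
  -2 + 10 = 8
  1 + 3 = 4
  1 + 6 = 7
  1 + 10 = 11
  3 + 6 = 9
  3 + 10 = 13
  6 + 10 = 16
Collected distinct sums: {-6, -3, -1, 1, 2, 4, 6, 7, 8, 9, 11, 13, 16}
|A +̂ A| = 13
(Reference bound: |A +̂ A| ≥ 2|A| - 3 for |A| ≥ 2, with |A| = 6 giving ≥ 9.)

|A +̂ A| = 13


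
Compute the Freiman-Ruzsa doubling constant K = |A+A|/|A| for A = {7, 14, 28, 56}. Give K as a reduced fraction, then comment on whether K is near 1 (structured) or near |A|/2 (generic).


|A| = 4.
Compute A + A by enumerating all 16 pairs.
A + A = {14, 21, 28, 35, 42, 56, 63, 70, 84, 112}, so |A + A| = 10.
K = |A + A| / |A| = 10/4 = 5/2 ≈ 2.5000.
Reference: AP of size 4 gives K = 7/4 ≈ 1.7500; a fully generic set of size 4 gives K ≈ 2.5000.

|A| = 4, |A + A| = 10, K = 10/4 = 5/2.


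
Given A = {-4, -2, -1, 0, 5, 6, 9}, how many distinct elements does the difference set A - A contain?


A - A = {a - a' : a, a' ∈ A}; |A| = 7.
Bounds: 2|A|-1 ≤ |A - A| ≤ |A|² - |A| + 1, i.e. 13 ≤ |A - A| ≤ 43.
Note: 0 ∈ A - A always (from a - a). The set is symmetric: if d ∈ A - A then -d ∈ A - A.
Enumerate nonzero differences d = a - a' with a > a' (then include -d):
Positive differences: {1, 2, 3, 4, 5, 6, 7, 8, 9, 10, 11, 13}
Full difference set: {0} ∪ (positive diffs) ∪ (negative diffs).
|A - A| = 1 + 2·12 = 25 (matches direct enumeration: 25).

|A - A| = 25


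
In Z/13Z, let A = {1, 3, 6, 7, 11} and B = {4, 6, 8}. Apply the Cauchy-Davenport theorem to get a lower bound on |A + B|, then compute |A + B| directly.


Cauchy-Davenport: |A + B| ≥ min(p, |A| + |B| - 1) for A, B nonempty in Z/pZ.
|A| = 5, |B| = 3, p = 13.
CD lower bound = min(13, 5 + 3 - 1) = min(13, 7) = 7.
Compute A + B mod 13 directly:
a = 1: 1+4=5, 1+6=7, 1+8=9
a = 3: 3+4=7, 3+6=9, 3+8=11
a = 6: 6+4=10, 6+6=12, 6+8=1
a = 7: 7+4=11, 7+6=0, 7+8=2
a = 11: 11+4=2, 11+6=4, 11+8=6
A + B = {0, 1, 2, 4, 5, 6, 7, 9, 10, 11, 12}, so |A + B| = 11.
Verify: 11 ≥ 7? Yes ✓.

CD lower bound = 7, actual |A + B| = 11.


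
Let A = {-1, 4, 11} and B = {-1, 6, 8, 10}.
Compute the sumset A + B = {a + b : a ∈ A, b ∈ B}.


A + B = {a + b : a ∈ A, b ∈ B}.
Enumerate all |A|·|B| = 3·4 = 12 pairs (a, b) and collect distinct sums.
a = -1: -1+-1=-2, -1+6=5, -1+8=7, -1+10=9
a = 4: 4+-1=3, 4+6=10, 4+8=12, 4+10=14
a = 11: 11+-1=10, 11+6=17, 11+8=19, 11+10=21
Collecting distinct sums: A + B = {-2, 3, 5, 7, 9, 10, 12, 14, 17, 19, 21}
|A + B| = 11

A + B = {-2, 3, 5, 7, 9, 10, 12, 14, 17, 19, 21}


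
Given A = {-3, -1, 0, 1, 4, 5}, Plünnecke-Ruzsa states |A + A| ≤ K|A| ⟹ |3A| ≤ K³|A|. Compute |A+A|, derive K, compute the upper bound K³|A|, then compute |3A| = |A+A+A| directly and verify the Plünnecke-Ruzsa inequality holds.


|A| = 6.
Step 1: Compute A + A by enumerating all 36 pairs.
A + A = {-6, -4, -3, -2, -1, 0, 1, 2, 3, 4, 5, 6, 8, 9, 10}, so |A + A| = 15.
Step 2: Doubling constant K = |A + A|/|A| = 15/6 = 15/6 ≈ 2.5000.
Step 3: Plünnecke-Ruzsa gives |3A| ≤ K³·|A| = (2.5000)³ · 6 ≈ 93.7500.
Step 4: Compute 3A = A + A + A directly by enumerating all triples (a,b,c) ∈ A³; |3A| = 24.
Step 5: Check 24 ≤ 93.7500? Yes ✓.

K = 15/6, Plünnecke-Ruzsa bound K³|A| ≈ 93.7500, |3A| = 24, inequality holds.


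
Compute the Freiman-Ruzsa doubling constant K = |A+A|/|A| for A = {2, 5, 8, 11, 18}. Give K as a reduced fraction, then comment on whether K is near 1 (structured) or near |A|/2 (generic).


|A| = 5.
Compute A + A by enumerating all 25 pairs.
A + A = {4, 7, 10, 13, 16, 19, 20, 22, 23, 26, 29, 36}, so |A + A| = 12.
K = |A + A| / |A| = 12/5 (already in lowest terms) ≈ 2.4000.
Reference: AP of size 5 gives K = 9/5 ≈ 1.8000; a fully generic set of size 5 gives K ≈ 3.0000.

|A| = 5, |A + A| = 12, K = 12/5.


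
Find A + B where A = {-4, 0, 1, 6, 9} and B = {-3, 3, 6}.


A + B = {a + b : a ∈ A, b ∈ B}.
Enumerate all |A|·|B| = 5·3 = 15 pairs (a, b) and collect distinct sums.
a = -4: -4+-3=-7, -4+3=-1, -4+6=2
a = 0: 0+-3=-3, 0+3=3, 0+6=6
a = 1: 1+-3=-2, 1+3=4, 1+6=7
a = 6: 6+-3=3, 6+3=9, 6+6=12
a = 9: 9+-3=6, 9+3=12, 9+6=15
Collecting distinct sums: A + B = {-7, -3, -2, -1, 2, 3, 4, 6, 7, 9, 12, 15}
|A + B| = 12

A + B = {-7, -3, -2, -1, 2, 3, 4, 6, 7, 9, 12, 15}


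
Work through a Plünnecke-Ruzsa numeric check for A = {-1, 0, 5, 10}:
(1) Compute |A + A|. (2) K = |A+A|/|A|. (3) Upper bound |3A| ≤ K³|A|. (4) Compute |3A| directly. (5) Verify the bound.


|A| = 4.
Step 1: Compute A + A by enumerating all 16 pairs.
A + A = {-2, -1, 0, 4, 5, 9, 10, 15, 20}, so |A + A| = 9.
Step 2: Doubling constant K = |A + A|/|A| = 9/4 = 9/4 ≈ 2.2500.
Step 3: Plünnecke-Ruzsa gives |3A| ≤ K³·|A| = (2.2500)³ · 4 ≈ 45.5625.
Step 4: Compute 3A = A + A + A directly by enumerating all triples (a,b,c) ∈ A³; |3A| = 16.
Step 5: Check 16 ≤ 45.5625? Yes ✓.

K = 9/4, Plünnecke-Ruzsa bound K³|A| ≈ 45.5625, |3A| = 16, inequality holds.


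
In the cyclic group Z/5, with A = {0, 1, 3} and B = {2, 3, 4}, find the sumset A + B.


Work in Z/5Z: reduce every sum a + b modulo 5.
Enumerate all 9 pairs:
a = 0: 0+2=2, 0+3=3, 0+4=4
a = 1: 1+2=3, 1+3=4, 1+4=0
a = 3: 3+2=0, 3+3=1, 3+4=2
Distinct residues collected: {0, 1, 2, 3, 4}
|A + B| = 5 (out of 5 total residues).

A + B = {0, 1, 2, 3, 4}


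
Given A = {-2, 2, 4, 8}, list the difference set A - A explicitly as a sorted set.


A - A = {a - a' : a, a' ∈ A}.
Compute a - a' for each ordered pair (a, a'):
a = -2: -2--2=0, -2-2=-4, -2-4=-6, -2-8=-10
a = 2: 2--2=4, 2-2=0, 2-4=-2, 2-8=-6
a = 4: 4--2=6, 4-2=2, 4-4=0, 4-8=-4
a = 8: 8--2=10, 8-2=6, 8-4=4, 8-8=0
Collecting distinct values (and noting 0 appears from a-a):
A - A = {-10, -6, -4, -2, 0, 2, 4, 6, 10}
|A - A| = 9

A - A = {-10, -6, -4, -2, 0, 2, 4, 6, 10}


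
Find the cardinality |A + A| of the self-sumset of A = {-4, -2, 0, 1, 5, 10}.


A + A = {a + a' : a, a' ∈ A}; |A| = 6.
General bounds: 2|A| - 1 ≤ |A + A| ≤ |A|(|A|+1)/2, i.e. 11 ≤ |A + A| ≤ 21.
Lower bound 2|A|-1 is attained iff A is an arithmetic progression.
Enumerate sums a + a' for a ≤ a' (symmetric, so this suffices):
a = -4: -4+-4=-8, -4+-2=-6, -4+0=-4, -4+1=-3, -4+5=1, -4+10=6
a = -2: -2+-2=-4, -2+0=-2, -2+1=-1, -2+5=3, -2+10=8
a = 0: 0+0=0, 0+1=1, 0+5=5, 0+10=10
a = 1: 1+1=2, 1+5=6, 1+10=11
a = 5: 5+5=10, 5+10=15
a = 10: 10+10=20
Distinct sums: {-8, -6, -4, -3, -2, -1, 0, 1, 2, 3, 5, 6, 8, 10, 11, 15, 20}
|A + A| = 17

|A + A| = 17


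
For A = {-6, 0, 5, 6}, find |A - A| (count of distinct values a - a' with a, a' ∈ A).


A - A = {a - a' : a, a' ∈ A}; |A| = 4.
Bounds: 2|A|-1 ≤ |A - A| ≤ |A|² - |A| + 1, i.e. 7 ≤ |A - A| ≤ 13.
Note: 0 ∈ A - A always (from a - a). The set is symmetric: if d ∈ A - A then -d ∈ A - A.
Enumerate nonzero differences d = a - a' with a > a' (then include -d):
Positive differences: {1, 5, 6, 11, 12}
Full difference set: {0} ∪ (positive diffs) ∪ (negative diffs).
|A - A| = 1 + 2·5 = 11 (matches direct enumeration: 11).

|A - A| = 11


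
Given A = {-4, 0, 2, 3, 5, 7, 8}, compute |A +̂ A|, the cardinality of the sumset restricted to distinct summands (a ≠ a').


Restricted sumset: A +̂ A = {a + a' : a ∈ A, a' ∈ A, a ≠ a'}.
Equivalently, take A + A and drop any sum 2a that is achievable ONLY as a + a for a ∈ A (i.e. sums representable only with equal summands).
Enumerate pairs (a, a') with a < a' (symmetric, so each unordered pair gives one sum; this covers all a ≠ a'):
  -4 + 0 = -4
  -4 + 2 = -2
  -4 + 3 = -1
  -4 + 5 = 1
  -4 + 7 = 3
  -4 + 8 = 4
  0 + 2 = 2
  0 + 3 = 3
  0 + 5 = 5
  0 + 7 = 7
  0 + 8 = 8
  2 + 3 = 5
  2 + 5 = 7
  2 + 7 = 9
  2 + 8 = 10
  3 + 5 = 8
  3 + 7 = 10
  3 + 8 = 11
  5 + 7 = 12
  5 + 8 = 13
  7 + 8 = 15
Collected distinct sums: {-4, -2, -1, 1, 2, 3, 4, 5, 7, 8, 9, 10, 11, 12, 13, 15}
|A +̂ A| = 16
(Reference bound: |A +̂ A| ≥ 2|A| - 3 for |A| ≥ 2, with |A| = 7 giving ≥ 11.)

|A +̂ A| = 16
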